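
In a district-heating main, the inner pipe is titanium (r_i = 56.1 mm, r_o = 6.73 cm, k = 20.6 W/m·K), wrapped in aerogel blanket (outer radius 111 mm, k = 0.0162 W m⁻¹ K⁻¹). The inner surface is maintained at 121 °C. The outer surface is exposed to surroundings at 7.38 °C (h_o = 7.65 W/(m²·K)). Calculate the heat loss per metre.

Q' = 22.3 W/m

Resistance network (inner→outer):
  R'_titanium = ln(0.0673/0.0561)/(2πk) = 0.1820/(2π·20.6) = 0.001406 m·K/W
  R'_aerogel blanket = ln(0.111/0.0673)/(2πk) = 0.5004/(2π·0.0162) = 4.916 m·K/W
  R'_conv,out = 1/(2πr h) = 1/(2π·0.111·7.65) = 0.1874 m·K/W
ΣR = 0.001406 + 4.916 + 0.1874 = 5.105 m·K/W
Q' = ΔT/ΣR = (121 °C − 7.38 °C)/5.105 = 22.3 W/m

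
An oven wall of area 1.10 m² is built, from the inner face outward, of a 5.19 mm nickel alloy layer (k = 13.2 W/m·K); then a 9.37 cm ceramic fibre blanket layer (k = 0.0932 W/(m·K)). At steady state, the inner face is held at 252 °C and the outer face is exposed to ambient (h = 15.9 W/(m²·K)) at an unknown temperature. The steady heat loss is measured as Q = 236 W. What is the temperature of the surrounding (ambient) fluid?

T_out = 22.7 °C

Series resistances:
  R_nickel alloy = L/(kA) = 0.00519/(13.2·1.10) = 3.574×10^-4 K/W
  R_ceramic fibre blanket = L/(kA) = 0.0937/(0.0932·1.10) = 0.9140 K/W
  R_conv,out = 1/(hA) = 1/(15.9·1.10) = 0.05718 K/W
ΣR = 0.9715 K/W
ΔT = Q·ΣR = 236 × 0.9715 = 229.3 K
Heat flows outward, so T_out = T_in − ΔT = 252 − 229.3 = 22.7 °C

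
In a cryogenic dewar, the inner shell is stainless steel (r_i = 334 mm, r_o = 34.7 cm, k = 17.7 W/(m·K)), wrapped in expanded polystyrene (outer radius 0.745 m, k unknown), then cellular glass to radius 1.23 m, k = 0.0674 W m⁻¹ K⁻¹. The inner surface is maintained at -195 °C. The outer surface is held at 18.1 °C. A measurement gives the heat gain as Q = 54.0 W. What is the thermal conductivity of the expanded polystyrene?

k = 0.0369 W/m·K

ΣR = ΔT/Q = |-195 − 18.1|/54.0 = 3.946 K/W
Known resistances:
  R_stainless steel = (1/0.334 − 1/0.347)/(4πk) = 0.1122/(4π·17.7) = 5.043×10^-4 K/W
  R_cellular glass = (1/0.745 − 1/1.23)/(4πk) = 0.5293/(4π·0.0674) = 0.6249 K/W
R_expanded polystyrene = ΣR − ΣR_known = 3.946 − 0.6254 = 3.321 K/W
(1/r₁−1/r₂)/(4πk) = 3.321 ⇒ k = 1.540/(4π·3.321) = 0.0369 W/m·K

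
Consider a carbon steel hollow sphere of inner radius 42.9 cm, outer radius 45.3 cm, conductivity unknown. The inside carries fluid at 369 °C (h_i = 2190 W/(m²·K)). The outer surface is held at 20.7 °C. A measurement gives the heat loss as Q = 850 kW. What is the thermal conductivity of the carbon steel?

ΣR = ΔT/Q = |369 − 20.7|/8.50×10^5 = 4.098×10^-4 K/W
Known resistances:
  R_conv,in = 1/(4πr²h) = 1/(4π·0.429²·2190) = 1.974×10^-4 K/W
R_carbon steel = ΣR − ΣR_known = 4.098×10^-4 − 1.974×10^-4 = 2.124×10^-4 K/W
(1/r₁−1/r₂)/(4πk) = 2.124×10^-4 ⇒ k = 0.1235/(4π·2.124×10^-4) = 46.3 W/m·K

k = 46.3 W/m·K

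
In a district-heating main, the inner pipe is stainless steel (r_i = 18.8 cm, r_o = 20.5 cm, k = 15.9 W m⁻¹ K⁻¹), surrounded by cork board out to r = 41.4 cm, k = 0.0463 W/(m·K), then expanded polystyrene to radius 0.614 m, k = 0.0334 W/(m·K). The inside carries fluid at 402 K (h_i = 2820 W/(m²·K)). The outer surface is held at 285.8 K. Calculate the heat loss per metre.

Q' = 27.1 W/m

Series thermal resistances, inner to outer:
  R'_conv,in = 1/(2πr h) = 1/(2π·0.188·2820) = 3.002×10^-4 m·K/W
  R'_stainless steel = ln(0.205/0.188)/(2πk) = 0.08657/(2π·15.9) = 8.665×10^-4 m·K/W
  R'_cork board = ln(0.414/0.205)/(2πk) = 0.7029/(2π·0.0463) = 2.416 m·K/W
  R'_expanded polystyrene = ln(0.614/0.414)/(2πk) = 0.3941/(2π·0.0334) = 1.878 m·K/W
ΣR = 3.002×10^-4 + 8.665×10^-4 + 2.416 + 1.878 = 4.295 m·K/W
Q' = ΔT/ΣR = (402 K − 285.8 K)/4.295 = 27.1 W/m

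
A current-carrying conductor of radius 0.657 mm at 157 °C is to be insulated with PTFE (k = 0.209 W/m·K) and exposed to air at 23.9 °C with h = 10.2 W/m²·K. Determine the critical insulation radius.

For a cylinder, r_cr = k_ins/h = 0.209/10.2 = 0.0205 m = 2.05 cm

r_cr = 2.05 cm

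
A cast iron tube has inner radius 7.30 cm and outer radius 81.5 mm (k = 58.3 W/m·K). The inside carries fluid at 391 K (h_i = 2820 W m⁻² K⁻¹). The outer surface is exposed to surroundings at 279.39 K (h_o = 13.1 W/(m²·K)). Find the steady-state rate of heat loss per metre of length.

Q' = 743 W/m

Treat each layer as a resistance in series:
  R'_conv,in = 1/(2πr h) = 1/(2π·0.0730·2820) = 7.731×10^-4 m·K/W
  R'_cast iron = ln(0.0815/0.0730)/(2πk) = 0.1101/(2π·58.3) = 3.007×10^-4 m·K/W
  R'_conv,out = 1/(2πr h) = 1/(2π·0.0815·13.1) = 0.1491 m·K/W
ΣR = 7.731×10^-4 + 3.007×10^-4 + 0.1491 = 0.1502 m·K/W
Q' = ΔT/ΣR = (391 K − 279.39 K)/0.1502 = 743 W/m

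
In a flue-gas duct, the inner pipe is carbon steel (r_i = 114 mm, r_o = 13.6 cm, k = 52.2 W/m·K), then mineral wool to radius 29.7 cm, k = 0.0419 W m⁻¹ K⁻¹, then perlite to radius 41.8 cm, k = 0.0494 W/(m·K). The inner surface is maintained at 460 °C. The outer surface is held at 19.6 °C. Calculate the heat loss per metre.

Q' = 108 W/m

Resistance network (inner→outer):
  R'_carbon steel = ln(0.136/0.114)/(2πk) = 0.1765/(2π·52.2) = 5.380×10^-4 m·K/W
  R'_mineral wool = ln(0.297/0.136)/(2πk) = 0.7811/(2π·0.0419) = 2.967 m·K/W
  R'_perlite = ln(0.418/0.297)/(2πk) = 0.3417/(2π·0.0494) = 1.101 m·K/W
ΣR = 5.380×10^-4 + 2.967 + 1.101 = 4.069 m·K/W
Q' = ΔT/ΣR = (460 °C − 19.6 °C)/4.069 = 108 W/m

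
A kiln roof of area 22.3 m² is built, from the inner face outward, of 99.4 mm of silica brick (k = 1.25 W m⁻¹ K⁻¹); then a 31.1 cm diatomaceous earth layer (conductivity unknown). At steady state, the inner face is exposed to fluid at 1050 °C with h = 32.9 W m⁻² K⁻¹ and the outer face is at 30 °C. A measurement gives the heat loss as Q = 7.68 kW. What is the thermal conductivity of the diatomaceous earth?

k = 0.109 W/m·K

ΣR = ΔT/Q = |1050 − 30|/7680 = 0.1328 K/W
Known resistances:
  R_conv,in = 1/(hA) = 1/(32.9·22.3) = 0.001363 K/W
  R_silica brick = L/(kA) = 0.0994/(1.25·22.3) = 0.003566 K/W
R_diatomaceous earth = ΣR − ΣR_known = 0.1328 − 0.004929 = 0.1279 K/W
L/(kA) = 0.1279 ⇒ k = 0.311/(0.1279·22.3) = 0.109 W/m·K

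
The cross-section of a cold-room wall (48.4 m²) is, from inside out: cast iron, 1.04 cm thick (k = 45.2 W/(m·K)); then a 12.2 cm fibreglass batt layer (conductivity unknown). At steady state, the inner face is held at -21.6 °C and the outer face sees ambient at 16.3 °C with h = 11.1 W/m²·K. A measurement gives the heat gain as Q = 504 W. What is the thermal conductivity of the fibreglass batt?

ΣR = ΔT/Q = |-21.6 − 16.3|/504 = 0.07520 K/W
Known resistances:
  R_cast iron = L/(kA) = 0.0104/(45.2·48.4) = 4.754×10^-6 K/W
  R_conv,out = 1/(hA) = 1/(11.1·48.4) = 0.001861 K/W
R_fibreglass batt = ΣR − ΣR_known = 0.07520 − 0.001866 = 0.07333 K/W
L/(kA) = 0.07333 ⇒ k = 0.122/(0.07333·48.4) = 0.0344 W/m·K

k = 0.0344 W/m·K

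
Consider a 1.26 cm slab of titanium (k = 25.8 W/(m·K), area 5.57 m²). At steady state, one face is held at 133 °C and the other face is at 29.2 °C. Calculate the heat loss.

Q = kA·ΔT/L = 25.8 × 5.57 × |133 °C − 29.2 °C| / 0.0126 = 1.18×10^6 W

Q = 1180 kW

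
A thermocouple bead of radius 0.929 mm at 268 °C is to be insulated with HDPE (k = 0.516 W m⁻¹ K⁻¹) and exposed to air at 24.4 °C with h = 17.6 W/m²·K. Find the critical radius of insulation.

r_cr = 5.86 cm

For a sphere, r_cr = 2k_ins/h = 2·0.516/17.6 = 0.0586 m = 5.86 cm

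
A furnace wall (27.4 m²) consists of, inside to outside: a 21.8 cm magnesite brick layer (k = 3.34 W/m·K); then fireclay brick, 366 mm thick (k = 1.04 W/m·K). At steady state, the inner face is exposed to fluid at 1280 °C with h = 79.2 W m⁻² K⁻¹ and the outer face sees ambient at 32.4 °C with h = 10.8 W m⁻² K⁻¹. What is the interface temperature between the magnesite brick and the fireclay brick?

Resistance network (inner→outer):
  R_conv,in = 1/(hA) = 1/(79.2·27.4) = 4.608×10^-4 K/W
  R_magnesite brick = L/(kA) = 0.218/(3.34·27.4) = 0.002382 K/W
  R_fireclay brick = L/(kA) = 0.366/(1.04·27.4) = 0.01284 K/W
  R_conv,out = 1/(hA) = 1/(10.8·27.4) = 0.003379 K/W
ΣR = 4.608×10^-4 + 0.002382 + 0.01284 + 0.003379 = 0.01906 K/W
Q = ΔT/ΣR = (1280 °C − 32.4 °C)/0.01906 = 65460 W
From the inner boundary to the magnesite brick/fireclay brick interface, ΣR_partial = 0.002843 K/W.
T_interface = T_in − Q·ΣR_partial = 1280 °C − (65460)(0.002843) = 1094 °C

T = 1094 °C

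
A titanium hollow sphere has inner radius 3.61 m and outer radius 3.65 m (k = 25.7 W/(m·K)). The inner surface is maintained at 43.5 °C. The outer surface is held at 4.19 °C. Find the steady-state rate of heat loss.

Q = 4πk·ΔT/(1/r₁ − 1/r₂) = 4π × 25.7 × 39.31 / (1/3.61 − 1/3.65) = 4.18×10^6 W

Q = 4.18×10^6 W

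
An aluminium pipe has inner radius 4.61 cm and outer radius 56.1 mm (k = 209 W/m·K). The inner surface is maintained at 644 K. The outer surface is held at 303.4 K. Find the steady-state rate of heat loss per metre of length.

Q' = 2280 kW/m

Q' = 2πk·ΔT/ln(r₂/r₁) = 2π × 209 × 340.6 / ln(0.0561/0.0461) = 2.28×10^6 W/m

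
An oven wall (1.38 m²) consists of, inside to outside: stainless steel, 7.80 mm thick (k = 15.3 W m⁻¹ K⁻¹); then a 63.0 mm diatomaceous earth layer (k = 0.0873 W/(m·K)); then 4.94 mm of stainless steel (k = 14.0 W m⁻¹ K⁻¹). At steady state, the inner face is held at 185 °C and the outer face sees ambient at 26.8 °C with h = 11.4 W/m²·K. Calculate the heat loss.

Series thermal resistances, inner to outer:
  R_stainless steel = L/(kA) = 0.00780/(15.3·1.38) = 3.694×10^-4 K/W
  R_diatomaceous earth = L/(kA) = 0.0630/(0.0873·1.38) = 0.5229 K/W
  R_stainless steel = L/(kA) = 0.00494/(14.0·1.38) = 2.557×10^-4 K/W
  R_conv,out = 1/(hA) = 1/(11.4·1.38) = 0.06356 K/W
ΣR = 3.694×10^-4 + 0.5229 + 2.557×10^-4 + 0.06356 = 0.5871 K/W
Q = ΔT/ΣR = (185 °C − 26.8 °C)/0.5871 = 269 W

Q = 269 W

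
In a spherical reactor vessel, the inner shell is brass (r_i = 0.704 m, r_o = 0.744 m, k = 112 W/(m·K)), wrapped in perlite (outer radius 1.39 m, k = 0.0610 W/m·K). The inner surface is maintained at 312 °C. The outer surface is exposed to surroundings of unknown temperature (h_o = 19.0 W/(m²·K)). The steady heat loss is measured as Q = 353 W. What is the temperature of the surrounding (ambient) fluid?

Sum the resistances:
  R_brass = (1/0.704 − 1/0.744)/(4πk) = 0.07637/(4π·112) = 5.426×10^-5 K/W
  R_perlite = (1/0.744 − 1/1.39)/(4πk) = 0.6247/(4π·0.0610) = 0.8149 K/W
  R_conv,out = 1/(4πr²h) = 1/(4π·1.39²·19.0) = 0.002168 K/W
ΣR = 0.8171 K/W
ΔT = Q·ΣR = 353 × 0.8171 = 288.4 K
Heat flows outward, so T_out = T_in − ΔT = 312 − 288.4 = 23.6 °C

T_out = 23.6 °C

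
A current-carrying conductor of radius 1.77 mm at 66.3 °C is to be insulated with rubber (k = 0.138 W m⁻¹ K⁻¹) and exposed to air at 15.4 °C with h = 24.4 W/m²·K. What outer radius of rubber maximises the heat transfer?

r_cr = 0.566 cm

For a cylinder, r_cr = k_ins/h = 0.138/24.4 = 0.00566 m = 0.566 cm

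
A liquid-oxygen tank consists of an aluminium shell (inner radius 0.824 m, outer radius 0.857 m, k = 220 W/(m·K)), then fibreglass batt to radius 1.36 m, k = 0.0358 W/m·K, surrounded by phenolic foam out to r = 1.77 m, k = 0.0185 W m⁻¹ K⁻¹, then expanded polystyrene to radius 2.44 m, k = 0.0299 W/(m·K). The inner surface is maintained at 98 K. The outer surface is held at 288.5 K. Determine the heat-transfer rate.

Treat each layer as a resistance in series:
  R_aluminium = (1/0.824 − 1/0.857)/(4πk) = 0.04673/(4π·220) = 1.690×10^-5 K/W
  R_fibreglass batt = (1/0.857 − 1/1.36)/(4πk) = 0.4316/(4π·0.0358) = 0.9593 K/W
  R_phenolic foam = (1/1.36 − 1/1.77)/(4πk) = 0.1703/(4π·0.0185) = 0.7326 K/W
  R_expanded polystyrene = (1/1.77 − 1/2.44)/(4πk) = 0.1551/(4π·0.0299) = 0.4129 K/W
ΣR = 1.690×10^-5 + 0.9593 + 0.7326 + 0.4129 = 2.105 K/W
Q = ΔT/ΣR = (98 K − 288.5 K)/2.105 = -90.5 W
(Negative Q ⇒ heat flows inward; heat gain = 90.5 W.)

Q = 90.5 W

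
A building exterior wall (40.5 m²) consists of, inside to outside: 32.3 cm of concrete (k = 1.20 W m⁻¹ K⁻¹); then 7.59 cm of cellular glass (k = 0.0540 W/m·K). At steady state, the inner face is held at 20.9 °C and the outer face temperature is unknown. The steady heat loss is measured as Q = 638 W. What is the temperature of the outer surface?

Series resistances:
  R_concrete = L/(kA) = 0.323/(1.20·40.5) = 0.006646 K/W
  R_cellular glass = L/(kA) = 0.0759/(0.0540·40.5) = 0.03471 K/W
ΣR = 0.04135 K/W
ΔT = Q·ΣR = 638 × 0.04135 = 26.38 K
Heat flows outward, so T_out = T_in − ΔT = 20.9 − 26.38 = -5.48 °C

T_out = -5.48 °C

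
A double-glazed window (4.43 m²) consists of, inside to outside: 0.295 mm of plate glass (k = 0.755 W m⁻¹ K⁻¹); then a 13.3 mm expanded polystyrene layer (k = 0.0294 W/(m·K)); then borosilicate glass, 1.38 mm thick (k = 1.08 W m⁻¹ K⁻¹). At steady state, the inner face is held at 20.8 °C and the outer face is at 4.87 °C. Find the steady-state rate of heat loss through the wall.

Q = 155 W

Resistance network (inner→outer):
  R_plate glass = L/(kA) = 2.95×10^-4/(0.755·4.43) = 8.820×10^-5 K/W
  R_expanded polystyrene = L/(kA) = 0.0133/(0.0294·4.43) = 0.1021 K/W
  R_borosilicate glass = L/(kA) = 0.00138/(1.08·4.43) = 2.884×10^-4 K/W
ΣR = 8.820×10^-5 + 0.1021 + 2.884×10^-4 = 0.1025 K/W
Q = ΔT/ΣR = (20.8 °C − 4.87 °C)/0.1025 = 155 W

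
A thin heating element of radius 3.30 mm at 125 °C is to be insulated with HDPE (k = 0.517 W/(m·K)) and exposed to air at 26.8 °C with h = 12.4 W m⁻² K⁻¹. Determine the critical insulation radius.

r_cr = 4.17 cm

For a cylinder, r_cr = k_ins/h = 0.517/12.4 = 0.0417 m = 4.17 cm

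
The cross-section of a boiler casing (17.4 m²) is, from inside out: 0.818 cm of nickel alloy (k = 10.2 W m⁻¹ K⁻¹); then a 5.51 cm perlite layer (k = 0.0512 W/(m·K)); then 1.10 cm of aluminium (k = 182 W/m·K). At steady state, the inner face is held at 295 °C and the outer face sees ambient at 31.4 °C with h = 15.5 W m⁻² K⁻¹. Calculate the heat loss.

Q = 4.02 kW

Series thermal resistances, inner to outer:
  R_nickel alloy = L/(kA) = 0.00818/(10.2·17.4) = 4.609×10^-5 K/W
  R_perlite = L/(kA) = 0.0551/(0.0512·17.4) = 0.06185 K/W
  R_aluminium = L/(kA) = 0.0110/(182·17.4) = 3.474×10^-6 K/W
  R_conv,out = 1/(hA) = 1/(15.5·17.4) = 0.003708 K/W
ΣR = 4.609×10^-5 + 0.06185 + 3.474×10^-6 + 0.003708 = 0.06561 K/W
Q = ΔT/ΣR = (295 °C − 31.4 °C)/0.06561 = 4020 W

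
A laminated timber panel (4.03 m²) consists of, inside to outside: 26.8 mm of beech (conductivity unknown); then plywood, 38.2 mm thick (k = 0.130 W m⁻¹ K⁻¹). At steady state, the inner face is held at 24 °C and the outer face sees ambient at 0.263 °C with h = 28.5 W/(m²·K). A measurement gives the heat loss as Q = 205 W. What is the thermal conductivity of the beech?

k = 0.195 W/m·K

ΣR = ΔT/Q = |24 − 0.263|/205 = 0.1158 K/W
Known resistances:
  R_plywood = L/(kA) = 0.0382/(0.130·4.03) = 0.07291 K/W
  R_conv,out = 1/(hA) = 1/(28.5·4.03) = 0.008707 K/W
R_beech = ΣR − ΣR_known = 0.1158 − 0.08162 = 0.03418 K/W
L/(kA) = 0.03418 ⇒ k = 0.0268/(0.03418·4.03) = 0.195 W/m·K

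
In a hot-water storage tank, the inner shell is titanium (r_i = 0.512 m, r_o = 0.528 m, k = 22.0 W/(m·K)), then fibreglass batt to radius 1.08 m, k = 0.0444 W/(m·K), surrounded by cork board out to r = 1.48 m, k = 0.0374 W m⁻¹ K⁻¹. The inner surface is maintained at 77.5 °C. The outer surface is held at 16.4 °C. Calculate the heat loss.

Series thermal resistances, inner to outer:
  R_titanium = (1/0.512 − 1/0.528)/(4πk) = 0.05919/(4π·22.0) = 2.141×10^-4 K/W
  R_fibreglass batt = (1/0.528 − 1/1.08)/(4πk) = 0.9680/(4π·0.0444) = 1.735 K/W
  R_cork board = (1/1.08 − 1/1.48)/(4πk) = 0.2503/(4π·0.0374) = 0.5325 K/W
ΣR = 2.141×10^-4 + 1.735 + 0.5325 = 2.268 K/W
Q = ΔT/ΣR = (77.5 °C − 16.4 °C)/2.268 = 26.9 W

Q = 26.9 W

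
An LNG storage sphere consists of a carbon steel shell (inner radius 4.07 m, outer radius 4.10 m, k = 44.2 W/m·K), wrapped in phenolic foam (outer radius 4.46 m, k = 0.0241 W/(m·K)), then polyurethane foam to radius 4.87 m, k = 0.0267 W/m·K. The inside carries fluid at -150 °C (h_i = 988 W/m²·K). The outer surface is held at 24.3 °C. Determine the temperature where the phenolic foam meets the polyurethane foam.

Treat each layer as a resistance in series:
  R_conv,in = 1/(4πr²h) = 1/(4π·4.07²·988) = 4.862×10^-6 K/W
  R_carbon steel = (1/4.07 − 1/4.10)/(4πk) = 0.001798/(4π·44.2) = 3.237×10^-6 K/W
  R_phenolic foam = (1/4.10 − 1/4.46)/(4πk) = 0.01969/(4π·0.0241) = 0.06501 K/W
  R_polyurethane foam = (1/4.46 − 1/4.87)/(4πk) = 0.01888/(4π·0.0267) = 0.05626 K/W
ΣR = 4.862×10^-6 + 3.237×10^-6 + 0.06501 + 0.05626 = 0.1213 K/W
Q = ΔT/ΣR = (-150 °C − 24.3 °C)/0.1213 = -1437 W
From the inner boundary to the phenolic foam/polyurethane foam interface, ΣR_partial = 0.06502 K/W.
T_interface = T_in − Q·ΣR_partial = -150 °C − (-1437)(0.06502) = -56.6 °C

T = -56.6 °C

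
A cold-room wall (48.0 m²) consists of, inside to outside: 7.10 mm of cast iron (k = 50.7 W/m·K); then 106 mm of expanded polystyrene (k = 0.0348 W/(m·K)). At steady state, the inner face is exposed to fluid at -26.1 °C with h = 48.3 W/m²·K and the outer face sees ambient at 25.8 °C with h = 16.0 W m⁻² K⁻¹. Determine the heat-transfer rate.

Treat each layer as a resistance in series:
  R_conv,in = 1/(hA) = 1/(48.3·48.0) = 4.313×10^-4 K/W
  R_cast iron = L/(kA) = 0.00710/(50.7·48.0) = 2.917×10^-6 K/W
  R_expanded polystyrene = L/(kA) = 0.106/(0.0348·48.0) = 0.06346 K/W
  R_conv,out = 1/(hA) = 1/(16.0·48.0) = 0.001302 K/W
ΣR = 4.313×10^-4 + 2.917×10^-6 + 0.06346 + 0.001302 = 0.06520 K/W
Q = ΔT/ΣR = (-26.1 °C − 25.8 °C)/0.06520 = -796 W
(Negative Q ⇒ heat flows inward; heat gain = 796 W.)

Q = 796 W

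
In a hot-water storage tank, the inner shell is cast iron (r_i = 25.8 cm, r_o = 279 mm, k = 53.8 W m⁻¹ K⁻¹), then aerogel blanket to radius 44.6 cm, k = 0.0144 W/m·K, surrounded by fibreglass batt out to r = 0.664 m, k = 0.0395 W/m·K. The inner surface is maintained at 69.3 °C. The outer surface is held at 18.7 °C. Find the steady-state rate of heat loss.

Q = 5.69 W

Series thermal resistances, inner to outer:
  R_cast iron = (1/0.258 − 1/0.279)/(4πk) = 0.2917/(4π·53.8) = 4.315×10^-4 K/W
  R_aerogel blanket = (1/0.279 − 1/0.446)/(4πk) = 1.342/(4π·0.0144) = 7.417 K/W
  R_fibreglass batt = (1/0.446 − 1/0.664)/(4πk) = 0.7361/(4π·0.0395) = 1.483 K/W
ΣR = 4.315×10^-4 + 7.417 + 1.483 = 8.900 K/W
Q = ΔT/ΣR = (69.3 °C − 18.7 °C)/8.900 = 5.69 W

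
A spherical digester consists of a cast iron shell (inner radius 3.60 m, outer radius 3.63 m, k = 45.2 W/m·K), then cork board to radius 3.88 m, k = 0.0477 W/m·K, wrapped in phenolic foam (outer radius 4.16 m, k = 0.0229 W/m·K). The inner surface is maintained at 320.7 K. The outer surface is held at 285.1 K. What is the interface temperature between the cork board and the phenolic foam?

Series thermal resistances, inner to outer:
  R_cast iron = (1/3.60 − 1/3.63)/(4πk) = 0.002296/(4π·45.2) = 4.042×10^-6 K/W
  R_cork board = (1/3.63 − 1/3.88)/(4πk) = 0.01775/(4π·0.0477) = 0.02961 K/W
  R_phenolic foam = (1/3.88 − 1/4.16)/(4πk) = 0.01735/(4π·0.0229) = 0.06028 K/W
ΣR = 4.042×10^-6 + 0.02961 + 0.06028 = 0.08989 K/W
Q = ΔT/ΣR = (320.7 K − 285.1 K)/0.08989 = 396.0 W
From the inner boundary to the cork board/phenolic foam interface, ΣR_partial = 0.02961 K/W.
T_interface = T_in − Q·ΣR_partial = 320.7 K − (396.0)(0.02961) = 309.0 K

T = 309.0 K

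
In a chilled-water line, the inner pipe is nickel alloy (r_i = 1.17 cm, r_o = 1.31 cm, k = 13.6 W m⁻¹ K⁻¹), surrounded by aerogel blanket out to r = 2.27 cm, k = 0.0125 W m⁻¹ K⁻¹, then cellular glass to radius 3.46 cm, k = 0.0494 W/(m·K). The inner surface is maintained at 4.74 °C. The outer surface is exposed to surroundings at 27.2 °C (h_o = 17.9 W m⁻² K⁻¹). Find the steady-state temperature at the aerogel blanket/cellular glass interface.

Treat each layer as a resistance in series:
  R'_nickel alloy = ln(0.0131/0.0117)/(2πk) = 0.1130/(2π·13.6) = 0.001323 m·K/W
  R'_aerogel blanket = ln(0.0227/0.0131)/(2πk) = 0.5498/(2π·0.0125) = 7.000 m·K/W
  R'_cellular glass = ln(0.0346/0.0227)/(2πk) = 0.4215/(2π·0.0494) = 1.358 m·K/W
  R'_conv,out = 1/(2πr h) = 1/(2π·0.0346·17.9) = 0.2570 m·K/W
ΣR = 0.001323 + 7.000 + 1.358 + 0.2570 = 8.616 m·K/W
Q' = ΔT/ΣR = (4.74 °C − 27.2 °C)/8.616 = -2.607 W/m
From the inner boundary to the aerogel blanket/cellular glass interface, ΣR_partial = 7.001 m·K/W.
T_interface = T_in − Q'·ΣR_partial = 4.74 °C − (-2.607)(7.001) = 23.0 °C

T = 23.0 °C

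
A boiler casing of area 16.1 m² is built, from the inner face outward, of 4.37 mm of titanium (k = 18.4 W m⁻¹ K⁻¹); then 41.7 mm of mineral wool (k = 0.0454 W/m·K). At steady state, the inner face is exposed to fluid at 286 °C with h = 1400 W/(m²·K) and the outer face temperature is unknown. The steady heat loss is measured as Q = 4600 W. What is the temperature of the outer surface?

Series resistances:
  R_conv,in = 1/(hA) = 1/(1400·16.1) = 4.437×10^-5 K/W
  R_titanium = L/(kA) = 0.00437/(18.4·16.1) = 1.475×10^-5 K/W
  R_mineral wool = L/(kA) = 0.0417/(0.0454·16.1) = 0.05705 K/W
ΣR = 0.05711 K/W
ΔT = Q·ΣR = 4600 × 0.05711 = 262.7 K
Heat flows outward, so T_out = T_in − ΔT = 286 − 262.7 = 23.3 °C

T_out = 23.3 °C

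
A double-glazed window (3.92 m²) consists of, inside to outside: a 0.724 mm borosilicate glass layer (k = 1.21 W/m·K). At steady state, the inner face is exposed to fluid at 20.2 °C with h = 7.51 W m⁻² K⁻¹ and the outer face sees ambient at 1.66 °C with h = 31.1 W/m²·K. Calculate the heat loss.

Series thermal resistances, inner to outer:
  R_conv,in = 1/(hA) = 1/(7.51·3.92) = 0.03397 K/W
  R_borosilicate glass = L/(kA) = 7.24×10^-4/(1.21·3.92) = 1.526×10^-4 K/W
  R_conv,out = 1/(hA) = 1/(31.1·3.92) = 0.008203 K/W
ΣR = 0.03397 + 1.526×10^-4 + 0.008203 = 0.04233 K/W
Q = ΔT/ΣR = (20.2 °C − 1.66 °C)/0.04233 = 438 W

Q = 438 W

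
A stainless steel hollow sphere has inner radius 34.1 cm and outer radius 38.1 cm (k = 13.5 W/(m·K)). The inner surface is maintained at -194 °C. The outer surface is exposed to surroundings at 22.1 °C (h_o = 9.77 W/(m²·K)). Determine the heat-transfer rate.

Q = 3.73 kW

Series thermal resistances, inner to outer:
  R_stainless steel = (1/0.341 − 1/0.381)/(4πk) = 0.3079/(4π·13.5) = 0.001815 K/W
  R_conv,out = 1/(4πr²h) = 1/(4π·0.381²·9.77) = 0.05611 K/W
ΣR = 0.001815 + 0.05611 = 0.05792 K/W
Q = ΔT/ΣR = (-194 °C − 22.1 °C)/0.05792 = -3730 W
(Negative Q ⇒ heat flows inward; heat gain = 3730 W.)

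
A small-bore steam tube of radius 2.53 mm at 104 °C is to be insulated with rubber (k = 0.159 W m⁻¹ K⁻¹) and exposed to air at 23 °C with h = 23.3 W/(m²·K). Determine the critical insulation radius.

For a cylinder, r_cr = k_ins/h = 0.159/23.3 = 0.00682 m = 0.682 cm

r_cr = 0.682 cm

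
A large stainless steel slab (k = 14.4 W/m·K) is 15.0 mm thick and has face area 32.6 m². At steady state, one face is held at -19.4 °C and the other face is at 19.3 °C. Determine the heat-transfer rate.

Q = 1210 kW

Q = kA·ΔT/L = 14.4 × 32.6 × |-19.4 °C − 19.3 °C| / 0.0150 = 1.21×10^6 W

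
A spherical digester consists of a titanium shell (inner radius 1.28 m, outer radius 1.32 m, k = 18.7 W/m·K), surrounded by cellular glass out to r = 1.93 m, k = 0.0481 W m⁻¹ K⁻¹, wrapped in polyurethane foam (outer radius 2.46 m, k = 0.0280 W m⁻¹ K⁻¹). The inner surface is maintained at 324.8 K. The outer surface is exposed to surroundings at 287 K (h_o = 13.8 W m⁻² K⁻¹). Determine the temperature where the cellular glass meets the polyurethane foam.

Series thermal resistances, inner to outer:
  R_titanium = (1/1.28 − 1/1.32)/(4πk) = 0.02367/(4π·18.7) = 1.007×10^-4 K/W
  R_cellular glass = (1/1.32 − 1/1.93)/(4πk) = 0.2394/(4π·0.0481) = 0.3961 K/W
  R_polyurethane foam = (1/1.93 − 1/2.46)/(4πk) = 0.1116/(4π·0.0280) = 0.3173 K/W
  R_conv,out = 1/(4πr²h) = 1/(4π·2.46²·13.8) = 9.529×10^-4 K/W
ΣR = 1.007×10^-4 + 0.3961 + 0.3173 + 9.529×10^-4 = 0.7145 K/W
Q = ΔT/ΣR = (324.8 K − 287 K)/0.7145 = 52.90 W
From the inner boundary to the cellular glass/polyurethane foam interface, ΣR_partial = 0.3962 K/W.
T_interface = T_in − Q·ΣR_partial = 324.8 K − (52.90)(0.3962) = 303.8 K

T = 303.8 K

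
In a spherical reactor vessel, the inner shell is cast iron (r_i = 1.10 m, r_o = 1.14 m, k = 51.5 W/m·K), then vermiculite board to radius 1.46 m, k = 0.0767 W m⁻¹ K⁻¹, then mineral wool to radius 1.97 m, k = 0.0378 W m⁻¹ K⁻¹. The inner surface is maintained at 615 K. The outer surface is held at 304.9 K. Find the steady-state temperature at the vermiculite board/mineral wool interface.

T = 507 K

Series thermal resistances, inner to outer:
  R_cast iron = (1/1.10 − 1/1.14)/(4πk) = 0.03190/(4π·51.5) = 4.929×10^-5 K/W
  R_vermiculite board = (1/1.14 − 1/1.46)/(4πk) = 0.1923/(4π·0.0767) = 0.1995 K/W
  R_mineral wool = (1/1.46 − 1/1.97)/(4πk) = 0.1773/(4π·0.0378) = 0.3733 K/W
ΣR = 4.929×10^-5 + 0.1995 + 0.3733 = 0.5728 K/W
Q = ΔT/ΣR = (615 K − 304.9 K)/0.5728 = 541.4 W
From the inner boundary to the vermiculite board/mineral wool interface, ΣR_partial = 0.1995 K/W.
T_interface = T_in − Q·ΣR_partial = 615 K − (541.4)(0.1995) = 507 K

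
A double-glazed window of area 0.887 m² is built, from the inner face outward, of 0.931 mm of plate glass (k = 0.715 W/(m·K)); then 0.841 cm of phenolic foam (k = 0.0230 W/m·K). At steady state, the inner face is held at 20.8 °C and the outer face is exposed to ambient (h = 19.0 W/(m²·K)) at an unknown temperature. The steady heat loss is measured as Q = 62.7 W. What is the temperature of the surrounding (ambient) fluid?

Series resistances:
  R_plate glass = L/(kA) = 9.31×10^-4/(0.715·0.887) = 0.001468 K/W
  R_phenolic foam = L/(kA) = 0.00841/(0.0230·0.887) = 0.4122 K/W
  R_conv,out = 1/(hA) = 1/(19.0·0.887) = 0.05934 K/W
ΣR = 0.4730 K/W
ΔT = Q·ΣR = 62.7 × 0.4730 = 29.66 K
Heat flows outward, so T_out = T_in − ΔT = 20.8 − 29.66 = -8.86 °C

T_out = -8.86 °C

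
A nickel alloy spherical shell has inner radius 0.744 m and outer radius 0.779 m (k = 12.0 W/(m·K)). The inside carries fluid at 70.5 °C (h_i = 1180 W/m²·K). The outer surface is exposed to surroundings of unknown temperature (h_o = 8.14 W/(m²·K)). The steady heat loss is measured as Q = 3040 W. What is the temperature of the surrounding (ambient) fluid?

Sum the resistances:
  R_conv,in = 1/(4πr²h) = 1/(4π·0.744²·1180) = 1.218×10^-4 K/W
  R_nickel alloy = (1/0.744 − 1/0.779)/(4πk) = 0.06039/(4π·12.0) = 4.005×10^-4 K/W
  R_conv,out = 1/(4πr²h) = 1/(4π·0.779²·8.14) = 0.01611 K/W
ΣR = 0.01663 K/W
ΔT = Q·ΣR = 3040 × 0.01663 = 50.56 K
Heat flows outward, so T_out = T_in − ΔT = 70.5 − 50.56 = 19.9 °C

T_out = 19.9 °C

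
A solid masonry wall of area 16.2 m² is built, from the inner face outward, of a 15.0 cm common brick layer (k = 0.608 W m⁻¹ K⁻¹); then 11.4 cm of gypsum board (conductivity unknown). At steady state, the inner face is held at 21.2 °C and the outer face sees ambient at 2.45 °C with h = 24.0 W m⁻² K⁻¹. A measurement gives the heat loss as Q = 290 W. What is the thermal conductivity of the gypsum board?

ΣR = ΔT/Q = |21.2 − 2.45|/290 = 0.06466 K/W
Known resistances:
  R_common brick = L/(kA) = 0.150/(0.608·16.2) = 0.01523 K/W
  R_conv,out = 1/(hA) = 1/(24.0·16.2) = 0.002572 K/W
R_gypsum board = ΣR − ΣR_known = 0.06466 − 0.01780 = 0.04686 K/W
L/(kA) = 0.04686 ⇒ k = 0.114/(0.04686·16.2) = 0.150 W/m·K

k = 0.150 W/m·K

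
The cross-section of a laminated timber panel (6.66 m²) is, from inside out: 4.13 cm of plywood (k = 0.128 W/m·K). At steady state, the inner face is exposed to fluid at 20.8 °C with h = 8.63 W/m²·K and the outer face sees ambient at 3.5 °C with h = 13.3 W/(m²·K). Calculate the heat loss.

Resistance network (inner→outer):
  R_conv,in = 1/(hA) = 1/(8.63·6.66) = 0.01740 K/W
  R_plywood = L/(kA) = 0.0413/(0.128·6.66) = 0.04845 K/W
  R_conv,out = 1/(hA) = 1/(13.3·6.66) = 0.01129 K/W
ΣR = 0.01740 + 0.04845 + 0.01129 = 0.07714 K/W
Q = ΔT/ΣR = (20.8 °C − 3.5 °C)/0.07714 = 224 W

Q = 224 W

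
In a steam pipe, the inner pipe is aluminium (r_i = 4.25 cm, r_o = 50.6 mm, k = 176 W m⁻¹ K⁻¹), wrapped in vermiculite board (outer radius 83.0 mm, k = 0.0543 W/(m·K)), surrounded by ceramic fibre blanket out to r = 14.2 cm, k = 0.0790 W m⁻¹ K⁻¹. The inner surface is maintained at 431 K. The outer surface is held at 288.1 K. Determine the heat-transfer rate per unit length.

Q' = 56.4 W/m

Resistance network (inner→outer):
  R'_aluminium = ln(0.0506/0.0425)/(2πk) = 0.1744/(2π·176) = 1.578×10^-4 m·K/W
  R'_vermiculite board = ln(0.0830/0.0506)/(2πk) = 0.4949/(2π·0.0543) = 1.451 m·K/W
  R'_ceramic fibre blanket = ln(0.142/0.0830)/(2πk) = 0.5370/(2π·0.0790) = 1.082 m·K/W
ΣR = 1.578×10^-4 + 1.451 + 1.082 = 2.533 m·K/W
Q' = ΔT/ΣR = (431 K − 288.1 K)/2.533 = 56.4 W/m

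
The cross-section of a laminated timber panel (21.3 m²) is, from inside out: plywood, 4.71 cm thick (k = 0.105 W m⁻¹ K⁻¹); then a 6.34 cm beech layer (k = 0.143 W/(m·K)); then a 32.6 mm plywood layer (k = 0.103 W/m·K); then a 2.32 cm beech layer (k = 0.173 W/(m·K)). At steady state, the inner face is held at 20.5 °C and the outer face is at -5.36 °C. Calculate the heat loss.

Treat each layer as a resistance in series:
  R_plywood = L/(kA) = 0.0471/(0.105·21.3) = 0.02106 K/W
  R_beech = L/(kA) = 0.0634/(0.143·21.3) = 0.02081 K/W
  R_plywood = L/(kA) = 0.0326/(0.103·21.3) = 0.01486 K/W
  R_beech = L/(kA) = 0.0232/(0.173·21.3) = 0.006296 K/W
ΣR = 0.02106 + 0.02081 + 0.01486 + 0.006296 = 0.06303 K/W
Q = ΔT/ΣR = (20.5 °C − -5.36 °C)/0.06303 = 410 W

Q = 410 W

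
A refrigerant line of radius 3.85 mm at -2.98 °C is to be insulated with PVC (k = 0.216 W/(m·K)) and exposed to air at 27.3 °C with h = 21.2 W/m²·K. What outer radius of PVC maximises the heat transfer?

For a cylinder, r_cr = k_ins/h = 0.216/21.2 = 0.0102 m = 1.02 cm

r_cr = 1.02 cm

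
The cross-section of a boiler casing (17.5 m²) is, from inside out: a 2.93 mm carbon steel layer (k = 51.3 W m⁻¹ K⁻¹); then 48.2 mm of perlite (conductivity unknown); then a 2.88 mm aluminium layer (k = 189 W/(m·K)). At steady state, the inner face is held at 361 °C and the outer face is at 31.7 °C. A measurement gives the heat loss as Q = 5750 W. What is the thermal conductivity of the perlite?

ΣR = ΔT/Q = |361 − 31.7|/5750 = 0.05727 K/W
Known resistances:
  R_carbon steel = L/(kA) = 0.00293/(51.3·17.5) = 3.264×10^-6 K/W
  R_aluminium = L/(kA) = 0.00288/(189·17.5) = 8.707×10^-7 K/W
R_perlite = ΣR − ΣR_known = 0.05727 − 4.135×10^-6 = 0.05727 K/W
L/(kA) = 0.05727 ⇒ k = 0.0482/(0.05727·17.5) = 0.0481 W/m·K

k = 0.0481 W/m·K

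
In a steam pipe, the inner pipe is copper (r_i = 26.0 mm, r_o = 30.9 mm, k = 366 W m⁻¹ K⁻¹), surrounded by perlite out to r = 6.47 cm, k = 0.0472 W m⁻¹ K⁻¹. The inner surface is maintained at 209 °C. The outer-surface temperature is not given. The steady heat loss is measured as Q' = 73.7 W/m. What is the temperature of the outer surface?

T_out = 25.3 °C

Sum the resistances:
  R'_copper = ln(0.0309/0.0260)/(2πk) = 0.1727/(2π·366) = 7.508×10^-5 m·K/W
  R'_perlite = ln(0.0647/0.0309)/(2πk) = 0.7390/(2π·0.0472) = 2.492 m·K/W
ΣR = 2.492 m·K/W
ΔT = Q'·ΣR = 73.7 × 2.492 = 183.7 K
Heat flows outward, so T_out = T_in − ΔT = 209 − 183.7 = 25.3 °C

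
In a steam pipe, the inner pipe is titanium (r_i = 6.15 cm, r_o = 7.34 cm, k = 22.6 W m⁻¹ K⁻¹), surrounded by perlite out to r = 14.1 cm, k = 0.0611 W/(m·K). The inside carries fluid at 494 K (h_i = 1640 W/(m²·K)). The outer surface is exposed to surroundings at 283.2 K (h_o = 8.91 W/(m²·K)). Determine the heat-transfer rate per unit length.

Q' = 115 W/m

Resistance network (inner→outer):
  R'_conv,in = 1/(2πr h) = 1/(2π·0.0615·1640) = 0.001578 m·K/W
  R'_titanium = ln(0.0734/0.0615)/(2πk) = 0.1769/(2π·22.6) = 0.001246 m·K/W
  R'_perlite = ln(0.141/0.0734)/(2πk) = 0.6528/(2π·0.0611) = 1.701 m·K/W
  R'_conv,out = 1/(2πr h) = 1/(2π·0.141·8.91) = 0.1267 m·K/W
ΣR = 0.001578 + 0.001246 + 1.701 + 0.1267 = 1.831 m·K/W
Q' = ΔT/ΣR = (494 K − 283.2 K)/1.831 = 115 W/m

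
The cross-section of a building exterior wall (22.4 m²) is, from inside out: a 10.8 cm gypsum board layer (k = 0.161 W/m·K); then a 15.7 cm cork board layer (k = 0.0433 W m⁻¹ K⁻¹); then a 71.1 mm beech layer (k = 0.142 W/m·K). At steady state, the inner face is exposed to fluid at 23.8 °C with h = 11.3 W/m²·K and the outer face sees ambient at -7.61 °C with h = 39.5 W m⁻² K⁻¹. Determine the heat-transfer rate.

Series thermal resistances, inner to outer:
  R_conv,in = 1/(hA) = 1/(11.3·22.4) = 0.003951 K/W
  R_gypsum board = L/(kA) = 0.108/(0.161·22.4) = 0.02995 K/W
  R_cork board = L/(kA) = 0.157/(0.0433·22.4) = 0.1619 K/W
  R_beech = L/(kA) = 0.0711/(0.142·22.4) = 0.02235 K/W
  R_conv,out = 1/(hA) = 1/(39.5·22.4) = 0.001130 K/W
ΣR = 0.003951 + 0.02995 + 0.1619 + 0.02235 + 0.001130 = 0.2193 K/W
Q = ΔT/ΣR = (23.8 °C − -7.61 °C)/0.2193 = 143 W

Q = 143 W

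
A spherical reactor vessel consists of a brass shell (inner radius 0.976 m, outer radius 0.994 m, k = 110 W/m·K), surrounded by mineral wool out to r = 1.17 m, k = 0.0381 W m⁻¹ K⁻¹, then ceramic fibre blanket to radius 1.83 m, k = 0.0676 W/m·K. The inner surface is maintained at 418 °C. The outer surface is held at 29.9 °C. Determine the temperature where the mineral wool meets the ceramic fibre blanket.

T = 237 °C

Resistance network (inner→outer):
  R_brass = (1/0.976 − 1/0.994)/(4πk) = 0.01855/(4π·110) = 1.342×10^-5 K/W
  R_mineral wool = (1/0.994 − 1/1.17)/(4πk) = 0.1513/(4π·0.0381) = 0.3161 K/W
  R_ceramic fibre blanket = (1/1.17 − 1/1.83)/(4πk) = 0.3083/(4π·0.0676) = 0.3629 K/W
ΣR = 1.342×10^-5 + 0.3161 + 0.3629 = 0.6790 K/W
Q = ΔT/ΣR = (418 °C − 29.9 °C)/0.6790 = 571.6 W
From the inner boundary to the mineral wool/ceramic fibre blanket interface, ΣR_partial = 0.3161 K/W.
T_interface = T_in − Q·ΣR_partial = 418 °C − (571.6)(0.3161) = 237 °C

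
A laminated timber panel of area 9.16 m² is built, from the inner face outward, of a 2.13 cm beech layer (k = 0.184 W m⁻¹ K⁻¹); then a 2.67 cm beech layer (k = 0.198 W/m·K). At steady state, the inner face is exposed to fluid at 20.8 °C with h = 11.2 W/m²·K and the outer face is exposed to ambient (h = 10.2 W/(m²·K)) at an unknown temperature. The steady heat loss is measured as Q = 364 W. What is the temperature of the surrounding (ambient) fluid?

T_out = 3.40 °C

Sum the resistances:
  R_conv,in = 1/(hA) = 1/(11.2·9.16) = 0.009747 K/W
  R_beech = L/(kA) = 0.0213/(0.184·9.16) = 0.01264 K/W
  R_beech = L/(kA) = 0.0267/(0.198·9.16) = 0.01472 K/W
  R_conv,out = 1/(hA) = 1/(10.2·9.16) = 0.01070 K/W
ΣR = 0.04781 K/W
ΔT = Q·ΣR = 364 × 0.04781 = 17.40 K
Heat flows outward, so T_out = T_in − ΔT = 20.8 − 17.40 = 3.40 °C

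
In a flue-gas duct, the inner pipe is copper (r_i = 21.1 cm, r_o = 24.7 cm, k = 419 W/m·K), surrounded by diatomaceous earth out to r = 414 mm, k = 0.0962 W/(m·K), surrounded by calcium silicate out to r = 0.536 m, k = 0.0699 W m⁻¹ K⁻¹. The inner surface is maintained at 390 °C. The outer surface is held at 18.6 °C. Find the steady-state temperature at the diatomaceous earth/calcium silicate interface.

T = 170 °C

Series thermal resistances, inner to outer:
  R'_copper = ln(0.247/0.211)/(2πk) = 0.1575/(2π·419) = 5.984×10^-5 m·K/W
  R'_diatomaceous earth = ln(0.414/0.247)/(2πk) = 0.5165/(2π·0.0962) = 0.8545 m·K/W
  R'_calcium silicate = ln(0.536/0.414)/(2πk) = 0.2583/(2π·0.0699) = 0.5880 m·K/W
ΣR = 5.984×10^-5 + 0.8545 + 0.5880 = 1.443 m·K/W
Q' = ΔT/ΣR = (390 °C − 18.6 °C)/1.443 = 257.4 W/m
From the inner boundary to the diatomaceous earth/calcium silicate interface, ΣR_partial = 0.8546 m·K/W.
T_interface = T_in − Q'·ΣR_partial = 390 °C − (257.4)(0.8546) = 170 °C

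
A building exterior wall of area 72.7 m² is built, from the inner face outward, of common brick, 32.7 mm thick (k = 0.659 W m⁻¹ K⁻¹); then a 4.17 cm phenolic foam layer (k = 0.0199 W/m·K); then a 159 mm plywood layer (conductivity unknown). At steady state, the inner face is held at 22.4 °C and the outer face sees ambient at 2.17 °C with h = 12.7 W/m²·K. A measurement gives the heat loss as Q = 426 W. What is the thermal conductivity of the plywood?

k = 0.129 W/m·K

ΣR = ΔT/Q = |22.4 − 2.17|/426 = 0.04749 K/W
Known resistances:
  R_common brick = L/(kA) = 0.0327/(0.659·72.7) = 6.825×10^-4 K/W
  R_phenolic foam = L/(kA) = 0.0417/(0.0199·72.7) = 0.02882 K/W
  R_conv,out = 1/(hA) = 1/(12.7·72.7) = 0.001083 K/W
R_plywood = ΣR − ΣR_known = 0.04749 − 0.03059 = 0.01690 K/W
L/(kA) = 0.01690 ⇒ k = 0.159/(0.01690·72.7) = 0.129 W/m·K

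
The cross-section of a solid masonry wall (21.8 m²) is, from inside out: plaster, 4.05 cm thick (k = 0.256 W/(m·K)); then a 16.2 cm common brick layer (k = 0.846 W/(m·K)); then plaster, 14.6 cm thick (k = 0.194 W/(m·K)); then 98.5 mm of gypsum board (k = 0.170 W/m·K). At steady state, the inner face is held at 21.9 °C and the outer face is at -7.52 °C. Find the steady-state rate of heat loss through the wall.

Q = 381 W

Resistance network (inner→outer):
  R_plaster = L/(kA) = 0.0405/(0.256·21.8) = 0.007257 K/W
  R_common brick = L/(kA) = 0.162/(0.846·21.8) = 0.008784 K/W
  R_plaster = L/(kA) = 0.146/(0.194·21.8) = 0.03452 K/W
  R_gypsum board = L/(kA) = 0.0985/(0.170·21.8) = 0.02658 K/W
ΣR = 0.007257 + 0.008784 + 0.03452 + 0.02658 = 0.07714 K/W
Q = ΔT/ΣR = (21.9 °C − -7.52 °C)/0.07714 = 381 W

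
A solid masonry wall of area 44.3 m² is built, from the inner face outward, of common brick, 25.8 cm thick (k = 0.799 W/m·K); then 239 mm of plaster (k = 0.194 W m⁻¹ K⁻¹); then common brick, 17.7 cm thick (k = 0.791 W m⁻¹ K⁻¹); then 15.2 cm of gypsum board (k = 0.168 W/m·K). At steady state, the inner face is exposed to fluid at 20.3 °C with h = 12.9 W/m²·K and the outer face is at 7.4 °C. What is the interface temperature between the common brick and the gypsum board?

Treat each layer as a resistance in series:
  R_conv,in = 1/(hA) = 1/(12.9·44.3) = 0.001750 K/W
  R_common brick = L/(kA) = 0.258/(0.799·44.3) = 0.007289 K/W
  R_plaster = L/(kA) = 0.239/(0.194·44.3) = 0.02781 K/W
  R_common brick = L/(kA) = 0.177/(0.791·44.3) = 0.005051 K/W
  R_gypsum board = L/(kA) = 0.152/(0.168·44.3) = 0.02042 K/W
ΣR = 0.001750 + 0.007289 + 0.02781 + 0.005051 + 0.02042 = 0.06232 K/W
Q = ΔT/ΣR = (20.3 °C − 7.4 °C)/0.06232 = 207.0 W
From the inner boundary to the common brick/gypsum board interface, ΣR_partial = 0.04190 K/W.
T_interface = T_in − Q·ΣR_partial = 20.3 °C − (207.0)(0.04190) = 11.6 °C

T = 11.6 °C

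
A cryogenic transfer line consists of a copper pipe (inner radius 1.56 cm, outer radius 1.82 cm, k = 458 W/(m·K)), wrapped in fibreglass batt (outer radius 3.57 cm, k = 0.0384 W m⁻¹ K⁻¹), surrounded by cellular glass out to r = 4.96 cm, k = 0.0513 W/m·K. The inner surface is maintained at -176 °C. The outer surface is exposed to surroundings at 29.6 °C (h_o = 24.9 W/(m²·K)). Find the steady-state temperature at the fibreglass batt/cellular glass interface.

Series thermal resistances, inner to outer:
  R'_copper = ln(0.0182/0.0156)/(2πk) = 0.1542/(2π·458) = 5.357×10^-5 m·K/W
  R'_fibreglass batt = ln(0.0357/0.0182)/(2πk) = 0.6737/(2π·0.0384) = 2.792 m·K/W
  R'_cellular glass = ln(0.0496/0.0357)/(2πk) = 0.3288/(2π·0.0513) = 1.020 m·K/W
  R'_conv,out = 1/(2πr h) = 1/(2π·0.0496·24.9) = 0.1289 m·K/W
ΣR = 5.357×10^-5 + 2.792 + 1.020 + 0.1289 = 3.941 m·K/W
Q' = ΔT/ΣR = (-176 °C − 29.6 °C)/3.941 = -52.17 W/m
From the inner boundary to the fibreglass batt/cellular glass interface, ΣR_partial = 2.792 m·K/W.
T_interface = T_in − Q'·ΣR_partial = -176 °C − (-52.17)(2.792) = -30.3 °C

T = -30.3 °C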